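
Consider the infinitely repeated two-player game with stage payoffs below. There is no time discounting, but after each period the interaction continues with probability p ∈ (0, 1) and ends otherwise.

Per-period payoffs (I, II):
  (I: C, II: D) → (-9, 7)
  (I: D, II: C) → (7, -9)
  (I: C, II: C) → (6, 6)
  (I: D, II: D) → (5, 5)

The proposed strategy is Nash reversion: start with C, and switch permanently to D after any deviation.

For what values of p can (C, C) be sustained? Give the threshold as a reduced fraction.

Expected cooperation value is 6 + p·6 + p²·6 + … = 6/(1−p); deviation gives 7 + p·5/(1−p).
6 ≥ 7(1−p) + 5p ⇒ 2p ≥ 1 ⇒ p ≥ 1/2.

1/2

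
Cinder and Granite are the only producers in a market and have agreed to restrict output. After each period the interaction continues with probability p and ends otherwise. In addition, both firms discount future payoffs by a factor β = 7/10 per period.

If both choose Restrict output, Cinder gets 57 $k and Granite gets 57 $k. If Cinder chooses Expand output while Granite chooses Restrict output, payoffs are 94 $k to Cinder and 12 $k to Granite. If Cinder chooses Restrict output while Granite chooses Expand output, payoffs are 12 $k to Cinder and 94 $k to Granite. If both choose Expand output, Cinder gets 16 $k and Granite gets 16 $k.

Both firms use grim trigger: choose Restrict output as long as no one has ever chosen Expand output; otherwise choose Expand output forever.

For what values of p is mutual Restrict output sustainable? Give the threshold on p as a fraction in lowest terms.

With continuation probability p and discount β, the effective per-period discount factor is βp.
Grim-trigger IC: βp ≥ (94−57)/(94−16) = 37/78.
So p ≥ (37/78)/(7/10) = 185/273.

185/273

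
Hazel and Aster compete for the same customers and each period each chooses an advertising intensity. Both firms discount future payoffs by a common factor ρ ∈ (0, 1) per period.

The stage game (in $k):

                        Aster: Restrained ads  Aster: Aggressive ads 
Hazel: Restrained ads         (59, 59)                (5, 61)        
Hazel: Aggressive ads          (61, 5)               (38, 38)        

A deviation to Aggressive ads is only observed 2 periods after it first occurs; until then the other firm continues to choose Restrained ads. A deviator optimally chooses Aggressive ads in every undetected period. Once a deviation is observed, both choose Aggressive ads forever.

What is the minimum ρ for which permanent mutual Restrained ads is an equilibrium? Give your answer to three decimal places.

0.295

Deviating for the 2 undetected periods gains 61−59 = 2 per period over cooperation, then loses 59−38 = 21 per period forever once punishment starts.
Gain: 2(1 + ρ + … + ρ^1); loss: 21·ρ^2/(1−ρ).
No profitable deviation ⇔ 2(1−ρ^2) ≤ 21·ρ^2, i.e. ρ^2 ≥ 2/(2+21) = 2/23.
Hence ρ ≥ (2/23)^(1/2) ≈ 0.295.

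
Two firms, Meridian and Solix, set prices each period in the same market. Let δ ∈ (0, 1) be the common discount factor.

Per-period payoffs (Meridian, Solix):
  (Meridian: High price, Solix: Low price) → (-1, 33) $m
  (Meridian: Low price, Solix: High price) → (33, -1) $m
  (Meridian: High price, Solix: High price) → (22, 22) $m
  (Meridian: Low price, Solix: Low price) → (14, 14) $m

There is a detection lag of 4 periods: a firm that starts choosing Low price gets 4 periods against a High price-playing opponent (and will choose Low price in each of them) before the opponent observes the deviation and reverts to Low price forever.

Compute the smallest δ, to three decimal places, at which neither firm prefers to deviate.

The best deviation is to choose Low price for all 4 undetected periods, earning 33 each, then 14 forever once detected.
Deviation value: 33(1−δ^4)/(1−δ) + 14δ^4/(1−δ); cooperation value: 22/(1−δ).
IC: 22 ≥ 33(1−δ^4) + 14δ^4 = 33 − 19δ^4.
So δ^4 ≥ 11/19, giving δ ≥ (11/19)^(1/4) ≈ 0.872.

0.872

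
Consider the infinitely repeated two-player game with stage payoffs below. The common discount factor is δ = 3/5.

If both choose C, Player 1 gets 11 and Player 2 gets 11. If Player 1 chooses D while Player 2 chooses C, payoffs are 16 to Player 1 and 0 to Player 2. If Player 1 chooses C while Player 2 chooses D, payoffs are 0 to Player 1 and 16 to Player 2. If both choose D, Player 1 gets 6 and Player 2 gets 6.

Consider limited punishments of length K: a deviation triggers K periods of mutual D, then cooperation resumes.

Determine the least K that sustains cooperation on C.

3

No profitable deviation requires (11−6)(δ+…+δ^K) ≥ 16−11, i.e. δ+…+δ^K ≥ 1 ≈ 1.0000.
With δ = 3/5, the partial sums are K=1: 0.6000, K=2: 0.9600, K=3: 1.1760.
K = 3 is the first length at which the sum reaches 1.0000.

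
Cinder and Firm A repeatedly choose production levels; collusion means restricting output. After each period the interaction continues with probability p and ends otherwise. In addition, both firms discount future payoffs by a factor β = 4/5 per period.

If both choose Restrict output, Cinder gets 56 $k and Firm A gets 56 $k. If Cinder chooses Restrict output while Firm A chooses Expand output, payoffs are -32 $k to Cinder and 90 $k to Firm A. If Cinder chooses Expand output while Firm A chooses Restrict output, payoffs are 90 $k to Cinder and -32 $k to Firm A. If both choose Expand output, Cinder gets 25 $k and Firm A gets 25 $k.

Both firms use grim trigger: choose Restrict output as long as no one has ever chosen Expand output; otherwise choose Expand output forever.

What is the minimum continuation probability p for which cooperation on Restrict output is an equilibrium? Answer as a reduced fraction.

17/26

Expected continuation weight on next period's payoff is β·p = 4/5·p, which plays the role of the discount factor.
Cooperation requires 4/5·p ≥ (90−56)/(90−25) = 34/65, hence p ≥ 17/26.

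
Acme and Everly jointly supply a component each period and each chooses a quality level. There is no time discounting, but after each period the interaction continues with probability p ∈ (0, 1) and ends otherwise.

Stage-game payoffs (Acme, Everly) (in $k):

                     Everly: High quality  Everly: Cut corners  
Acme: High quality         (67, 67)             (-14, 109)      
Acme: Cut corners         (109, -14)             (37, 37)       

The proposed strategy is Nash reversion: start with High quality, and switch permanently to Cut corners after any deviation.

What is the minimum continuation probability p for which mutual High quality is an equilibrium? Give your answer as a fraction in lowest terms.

7/12

Expected cooperation value is 67 + p·67 + p²·67 + … = 67/(1−p); deviation gives 109 + p·37/(1−p).
67 ≥ 109(1−p) + 37p ⇒ 72p ≥ 42 ⇒ p ≥ 42/72 = 7/12.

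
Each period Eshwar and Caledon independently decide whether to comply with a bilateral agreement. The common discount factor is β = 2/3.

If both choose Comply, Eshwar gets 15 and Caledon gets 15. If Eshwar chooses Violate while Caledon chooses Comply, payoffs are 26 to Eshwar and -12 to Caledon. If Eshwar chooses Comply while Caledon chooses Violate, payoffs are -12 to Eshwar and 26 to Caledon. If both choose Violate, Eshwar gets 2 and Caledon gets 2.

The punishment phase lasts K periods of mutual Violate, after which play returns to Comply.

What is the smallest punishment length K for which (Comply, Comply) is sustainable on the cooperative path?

2

Need Σ_{k=1}^{K} β^k ≥ (26−15)/(15−2) = 0.8462 at β = 2/3.
At K = 1 the sum is 0.6667 < 0.8462; at K = 2 it is 1.1111 ≥ 0.8462.
So the minimum punishment length is K = 2.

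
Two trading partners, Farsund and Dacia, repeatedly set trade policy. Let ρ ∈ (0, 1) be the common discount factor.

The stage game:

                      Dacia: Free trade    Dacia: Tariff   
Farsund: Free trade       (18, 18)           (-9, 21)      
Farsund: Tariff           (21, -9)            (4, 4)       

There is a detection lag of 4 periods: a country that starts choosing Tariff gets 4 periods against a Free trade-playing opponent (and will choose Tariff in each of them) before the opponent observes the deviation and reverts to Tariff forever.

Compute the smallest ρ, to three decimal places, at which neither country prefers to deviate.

0.648

A deviator earns 21 for 4 periods, then 4 forever; cooperating earns 18 forever. Multiplying the IC by (1−ρ):
18 ≥ 21(1−ρ^4) + 4ρ^4, so 17·ρ^4 ≥ 3 and ρ^4 ≥ 3/17.
ρ ≥ (3/17)^(1/4) ≈ 0.648.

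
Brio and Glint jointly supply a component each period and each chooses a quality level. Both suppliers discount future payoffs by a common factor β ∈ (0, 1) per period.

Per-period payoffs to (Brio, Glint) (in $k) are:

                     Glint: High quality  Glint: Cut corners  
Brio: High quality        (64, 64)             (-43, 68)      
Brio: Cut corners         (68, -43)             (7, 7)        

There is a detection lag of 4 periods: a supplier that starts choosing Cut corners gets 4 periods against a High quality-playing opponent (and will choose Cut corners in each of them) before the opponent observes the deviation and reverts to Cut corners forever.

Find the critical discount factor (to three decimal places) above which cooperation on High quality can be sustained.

0.506

Deviating for the 4 undetected periods gains 68−64 = 4 per period over cooperation, then loses 64−7 = 57 per period forever once punishment starts.
Gain: 4(1 + β + … + β^3); loss: 57·β^4/(1−β).
No profitable deviation ⇔ 4(1−β^4) ≤ 57·β^4, i.e. β^4 ≥ 4/(4+57) = 4/61.
Hence β ≥ (4/61)^(1/4) ≈ 0.506.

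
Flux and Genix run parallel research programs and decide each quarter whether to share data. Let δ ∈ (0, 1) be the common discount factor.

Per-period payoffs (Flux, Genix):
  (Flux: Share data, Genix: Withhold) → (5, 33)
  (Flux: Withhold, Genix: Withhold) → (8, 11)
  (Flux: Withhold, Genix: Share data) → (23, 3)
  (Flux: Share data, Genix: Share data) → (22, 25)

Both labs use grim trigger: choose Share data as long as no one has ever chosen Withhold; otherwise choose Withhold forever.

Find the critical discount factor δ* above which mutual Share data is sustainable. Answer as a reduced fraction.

4/11

Flux: cooperation gives 22 each period; deviation gives 23 once then 8 forever.
  22/(1−δ) ≥ 23 + 8δ/(1−δ) ⇒ δ ≥ 1/15.
Genix: cooperation gives 25 each period; deviation gives 33 once then 11 forever.
  δ ≥ 8/22 = 4/11.
Both must hold, so the binding constraint is Genix's: δ ≥ 4/11.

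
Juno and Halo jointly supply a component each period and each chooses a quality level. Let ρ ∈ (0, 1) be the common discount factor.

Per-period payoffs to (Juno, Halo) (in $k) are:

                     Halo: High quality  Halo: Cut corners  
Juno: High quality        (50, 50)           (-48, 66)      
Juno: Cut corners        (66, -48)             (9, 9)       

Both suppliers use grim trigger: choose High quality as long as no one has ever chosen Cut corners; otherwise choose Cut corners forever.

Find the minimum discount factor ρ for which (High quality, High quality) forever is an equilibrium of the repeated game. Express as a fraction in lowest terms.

One-period gain from deviating is 66 − 50 = 16. The loss is 50 − 9 = 41 in every subsequent period, with present value 41·ρ/(1−ρ).
Deviation is unprofitable when 41·ρ/(1−ρ) ≥ 16, i.e. ρ/(1−ρ) ≥ 16/41.
Equivalently ρ ≥ 16/(16+41) = 16/57.

16/57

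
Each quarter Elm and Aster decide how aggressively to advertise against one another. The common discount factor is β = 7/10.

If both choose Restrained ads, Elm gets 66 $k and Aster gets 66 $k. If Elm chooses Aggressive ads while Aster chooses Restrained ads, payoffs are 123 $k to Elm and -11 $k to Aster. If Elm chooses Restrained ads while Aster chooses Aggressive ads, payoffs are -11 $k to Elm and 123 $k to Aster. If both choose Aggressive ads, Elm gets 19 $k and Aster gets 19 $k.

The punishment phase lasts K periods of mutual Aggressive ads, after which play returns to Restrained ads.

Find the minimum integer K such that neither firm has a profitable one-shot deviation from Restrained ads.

No profitable deviation requires (66−19)(β+…+β^K) ≥ 123−66, i.e. β+…+β^K ≥ 57/47 ≈ 1.2128.
With β = 7/10, the partial sums are K=1: 0.7000, K=2: 1.1900, K=3: 1.5330.
K = 3 is the first length at which the sum reaches 1.2128.

3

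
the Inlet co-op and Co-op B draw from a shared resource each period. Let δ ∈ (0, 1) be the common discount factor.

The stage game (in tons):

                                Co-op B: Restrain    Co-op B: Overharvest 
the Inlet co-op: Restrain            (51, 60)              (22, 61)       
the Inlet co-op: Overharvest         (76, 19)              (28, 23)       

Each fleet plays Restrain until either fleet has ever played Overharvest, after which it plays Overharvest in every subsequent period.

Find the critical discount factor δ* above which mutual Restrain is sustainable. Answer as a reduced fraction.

the Inlet co-op: cooperation gives 51 each period; deviation gives 76 once then 28 forever.
  51/(1−δ) ≥ 76 + 28δ/(1−δ) ⇒ δ ≥ 25/48.
Co-op B: cooperation gives 60 each period; deviation gives 61 once then 23 forever.
  δ ≥ 1/38.
Both must hold, so the binding constraint is the Inlet co-op's: δ ≥ 25/48.

25/48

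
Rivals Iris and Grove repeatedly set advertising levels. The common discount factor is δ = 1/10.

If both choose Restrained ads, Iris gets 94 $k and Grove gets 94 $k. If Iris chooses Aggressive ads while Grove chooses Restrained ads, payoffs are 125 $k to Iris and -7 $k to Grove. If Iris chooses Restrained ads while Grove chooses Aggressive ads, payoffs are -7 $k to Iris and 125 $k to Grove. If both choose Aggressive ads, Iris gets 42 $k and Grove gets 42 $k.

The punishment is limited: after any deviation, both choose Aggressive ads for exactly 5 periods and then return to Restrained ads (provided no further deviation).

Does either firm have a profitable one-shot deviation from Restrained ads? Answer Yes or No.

Yes

Comparing payoff streams over the 6 periods until play realigns: cooperate → 94(1+δ+…+δ^5); deviate → 125 + 42(δ+…+δ^5).
Cooperation is sustained iff (94−42)(δ+…+δ^5) ≥ 125−94.
δ+…+δ^5 = 1/10·(1−(1/10)^5)/(1−1/10) = 0.1111, and (125−94)/(94−42) = 0.5962.
0.1111 < 0.5962, so cooperation is not sustainable.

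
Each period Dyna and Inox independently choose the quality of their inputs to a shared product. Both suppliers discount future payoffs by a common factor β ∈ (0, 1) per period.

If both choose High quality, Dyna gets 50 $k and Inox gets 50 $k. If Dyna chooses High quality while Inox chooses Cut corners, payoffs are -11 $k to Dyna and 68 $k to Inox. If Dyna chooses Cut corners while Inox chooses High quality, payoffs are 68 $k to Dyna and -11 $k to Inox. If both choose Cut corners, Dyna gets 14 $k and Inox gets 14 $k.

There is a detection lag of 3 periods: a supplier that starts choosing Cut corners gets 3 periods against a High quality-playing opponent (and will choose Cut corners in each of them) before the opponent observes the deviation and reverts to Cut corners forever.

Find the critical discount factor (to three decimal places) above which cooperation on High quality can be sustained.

0.693

Deviating for the 3 undetected periods gains 68−50 = 18 per period over cooperation, then loses 50−14 = 36 per period forever once punishment starts.
Gain: 18(1 + β + … + β^2); loss: 36·β^3/(1−β).
No profitable deviation ⇔ 18(1−β^3) ≤ 36·β^3, i.e. β^3 ≥ 18/(18+36) = 1/3.
Hence β ≥ (1/3)^(1/3) ≈ 0.693.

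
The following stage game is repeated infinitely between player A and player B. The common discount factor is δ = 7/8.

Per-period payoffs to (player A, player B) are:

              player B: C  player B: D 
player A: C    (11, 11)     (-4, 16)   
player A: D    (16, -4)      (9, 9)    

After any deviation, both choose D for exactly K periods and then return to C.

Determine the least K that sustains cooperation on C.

IC: δ(1−δ^K)/(1−δ) ≥ (16−11)/(11−9) = 5/2.
With δ = 7/8: need 1 − δ^K ≥ 5/2·(1−7/8)/(7/8), i.e. δ^K ≤ 0.6429.
Since (7/8)^3 = 0.6699 and (7/8)^4 = 0.5862, the smallest such K is 4.

4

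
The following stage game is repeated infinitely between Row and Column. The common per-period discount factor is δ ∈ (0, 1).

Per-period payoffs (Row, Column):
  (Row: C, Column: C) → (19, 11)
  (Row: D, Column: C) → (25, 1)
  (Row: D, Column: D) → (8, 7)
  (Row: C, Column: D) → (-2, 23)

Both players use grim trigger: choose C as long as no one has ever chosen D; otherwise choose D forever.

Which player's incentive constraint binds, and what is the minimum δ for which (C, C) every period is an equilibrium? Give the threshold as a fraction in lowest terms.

For Row: deviation gain 25−19 = 6, per-period punishment loss 19−8 = 11. IC gives δ ≥ 6/17.
For Column: gain 12, loss 4 per period, so δ ≥ 12/16 = 3/4.
The tighter constraint is Column's, so cooperation needs δ ≥ 3/4.

Column; δ ≥ 3/4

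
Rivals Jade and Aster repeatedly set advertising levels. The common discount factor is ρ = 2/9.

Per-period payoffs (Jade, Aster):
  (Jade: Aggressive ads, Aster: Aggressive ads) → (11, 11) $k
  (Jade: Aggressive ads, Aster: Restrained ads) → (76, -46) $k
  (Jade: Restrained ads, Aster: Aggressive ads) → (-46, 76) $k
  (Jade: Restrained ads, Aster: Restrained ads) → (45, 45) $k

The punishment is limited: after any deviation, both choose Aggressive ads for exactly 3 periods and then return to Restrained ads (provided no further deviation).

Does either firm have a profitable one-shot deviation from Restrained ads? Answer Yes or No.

A one-shot deviation gives 76 now, then 11 for 3 periods, then back to 45.
Gain from deviating: (76−45) today; loss: (45−11) in each of the next 3 periods.
No-deviation condition: (45−11)(ρ+…+ρ^3) ≥ 76−45, i.e. ρ+…+ρ^3 ≥ 31/34.
At ρ = 2/9: ρ+…+ρ^3 = 0.2826 < 0.9118.
So cooperation is not sustainable.

Yes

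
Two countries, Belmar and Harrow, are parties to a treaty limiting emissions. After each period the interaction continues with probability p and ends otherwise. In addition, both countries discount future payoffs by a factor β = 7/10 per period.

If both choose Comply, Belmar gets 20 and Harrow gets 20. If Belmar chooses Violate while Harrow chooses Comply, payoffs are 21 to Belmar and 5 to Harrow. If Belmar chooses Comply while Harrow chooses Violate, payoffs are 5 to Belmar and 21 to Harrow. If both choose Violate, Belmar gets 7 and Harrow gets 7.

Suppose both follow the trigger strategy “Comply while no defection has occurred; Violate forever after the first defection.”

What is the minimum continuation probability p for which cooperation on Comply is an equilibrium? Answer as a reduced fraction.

5/49

Expected continuation weight on next period's payoff is β·p = 7/10·p, which plays the role of the discount factor.
Cooperation requires 7/10·p ≥ (21−20)/(21−7) = 1/14, hence p ≥ 5/49.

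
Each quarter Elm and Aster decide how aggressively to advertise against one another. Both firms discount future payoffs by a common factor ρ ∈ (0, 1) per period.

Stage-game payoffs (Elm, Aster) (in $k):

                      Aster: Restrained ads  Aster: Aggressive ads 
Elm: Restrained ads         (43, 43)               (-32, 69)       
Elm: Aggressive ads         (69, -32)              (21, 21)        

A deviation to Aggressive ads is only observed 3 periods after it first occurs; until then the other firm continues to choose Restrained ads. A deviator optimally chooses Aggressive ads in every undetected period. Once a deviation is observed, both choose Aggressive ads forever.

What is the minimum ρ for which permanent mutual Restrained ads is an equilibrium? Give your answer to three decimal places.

0.815

A deviator earns 69 for 3 periods, then 21 forever; cooperating earns 43 forever. Multiplying the IC by (1−ρ):
43 ≥ 69(1−ρ^3) + 21ρ^3, so 48·ρ^3 ≥ 26 and ρ^3 ≥ 13/24.
ρ ≥ (13/24)^(1/3) ≈ 0.815.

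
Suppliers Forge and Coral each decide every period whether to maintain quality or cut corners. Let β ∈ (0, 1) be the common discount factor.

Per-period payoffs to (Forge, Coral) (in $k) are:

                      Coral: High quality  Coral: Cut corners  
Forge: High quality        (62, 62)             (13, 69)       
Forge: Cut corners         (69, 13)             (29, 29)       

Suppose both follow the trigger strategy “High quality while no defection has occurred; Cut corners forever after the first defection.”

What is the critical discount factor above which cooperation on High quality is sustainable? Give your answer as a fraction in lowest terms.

7/40

Cooperation forever yields 62 each period: 62/(1−β).
Deviating yields 69 once, then 29 forever: 69 + 29β/(1−β).
No profitable deviation requires 62/(1−β) ≥ 69 + 29β/(1−β).
Multiplying by (1−β): 62 ≥ 69(1−β) + 29β = 69 − 40β.
So 40β ≥ 7, i.e. β ≥ 7/40.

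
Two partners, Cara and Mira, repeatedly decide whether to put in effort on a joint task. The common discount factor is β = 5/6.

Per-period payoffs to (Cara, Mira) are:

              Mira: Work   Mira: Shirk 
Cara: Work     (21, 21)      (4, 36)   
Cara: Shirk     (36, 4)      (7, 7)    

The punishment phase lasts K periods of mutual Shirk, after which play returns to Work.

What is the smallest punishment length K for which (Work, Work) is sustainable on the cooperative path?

2

No profitable deviation requires (21−7)(β+…+β^K) ≥ 36−21, i.e. β+…+β^K ≥ 15/14 ≈ 1.0714.
With β = 5/6, the partial sums are K=1: 0.8333, K=2: 1.5278.
K = 2 is the first length at which the sum reaches 1.0714.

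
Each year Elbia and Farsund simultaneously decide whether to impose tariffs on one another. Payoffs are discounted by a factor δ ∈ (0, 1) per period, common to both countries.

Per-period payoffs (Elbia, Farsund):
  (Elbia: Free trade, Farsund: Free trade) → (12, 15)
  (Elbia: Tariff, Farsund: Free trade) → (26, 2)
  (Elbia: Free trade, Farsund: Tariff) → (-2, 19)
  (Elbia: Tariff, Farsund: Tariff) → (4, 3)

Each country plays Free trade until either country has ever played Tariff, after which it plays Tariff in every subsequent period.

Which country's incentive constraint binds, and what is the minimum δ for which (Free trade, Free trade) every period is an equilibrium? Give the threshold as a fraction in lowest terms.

Elbia; δ ≥ 7/11

Elbia: cooperation gives 12 each period; deviation gives 26 once then 4 forever.
  12/(1−δ) ≥ 26 + 4δ/(1−δ) ⇒ δ ≥ 14/22 = 7/11.
Farsund: cooperation gives 15 each period; deviation gives 19 once then 3 forever.
  δ ≥ 4/16 = 1/4.
Both must hold, so the binding constraint is Elbia's: δ ≥ 7/11.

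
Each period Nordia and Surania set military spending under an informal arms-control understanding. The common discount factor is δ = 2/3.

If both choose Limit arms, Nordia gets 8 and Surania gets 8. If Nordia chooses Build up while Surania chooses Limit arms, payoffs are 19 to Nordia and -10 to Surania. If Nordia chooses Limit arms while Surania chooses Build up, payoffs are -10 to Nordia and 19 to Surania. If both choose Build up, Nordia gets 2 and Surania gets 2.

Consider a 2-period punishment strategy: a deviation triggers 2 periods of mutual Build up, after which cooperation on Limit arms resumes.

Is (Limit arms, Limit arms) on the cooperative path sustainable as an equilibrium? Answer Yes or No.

A one-shot deviation gives 19 now, then 2 for 2 periods, then back to 8.
Gain from deviating: (19−8) today; loss: (8−2) in each of the next 2 periods.
No-deviation condition: (8−2)(δ+…+δ^2) ≥ 19−8, i.e. δ+…+δ^2 ≥ 11/6.
At δ = 2/3: δ+…+δ^2 = 1.1111 < 1.8333.
So cooperation is not sustainable.

No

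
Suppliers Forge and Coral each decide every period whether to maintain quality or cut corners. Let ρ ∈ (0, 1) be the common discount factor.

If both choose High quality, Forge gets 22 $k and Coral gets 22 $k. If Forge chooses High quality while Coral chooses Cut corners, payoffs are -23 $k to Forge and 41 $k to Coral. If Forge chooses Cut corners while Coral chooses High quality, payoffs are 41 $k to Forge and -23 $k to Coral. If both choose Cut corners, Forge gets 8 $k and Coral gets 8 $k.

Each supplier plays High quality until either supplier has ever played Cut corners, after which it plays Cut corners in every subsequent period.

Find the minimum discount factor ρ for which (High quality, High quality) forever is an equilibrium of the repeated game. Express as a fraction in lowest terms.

19/33

Cooperation forever yields 22 each period: 22/(1−ρ).
Deviating yields 41 once, then 8 forever: 41 + 8ρ/(1−ρ).
No profitable deviation requires 22/(1−ρ) ≥ 41 + 8ρ/(1−ρ).
Multiplying by (1−ρ): 22 ≥ 41(1−ρ) + 8ρ = 41 − 33ρ.
So 33ρ ≥ 19, i.e. ρ ≥ 19/33.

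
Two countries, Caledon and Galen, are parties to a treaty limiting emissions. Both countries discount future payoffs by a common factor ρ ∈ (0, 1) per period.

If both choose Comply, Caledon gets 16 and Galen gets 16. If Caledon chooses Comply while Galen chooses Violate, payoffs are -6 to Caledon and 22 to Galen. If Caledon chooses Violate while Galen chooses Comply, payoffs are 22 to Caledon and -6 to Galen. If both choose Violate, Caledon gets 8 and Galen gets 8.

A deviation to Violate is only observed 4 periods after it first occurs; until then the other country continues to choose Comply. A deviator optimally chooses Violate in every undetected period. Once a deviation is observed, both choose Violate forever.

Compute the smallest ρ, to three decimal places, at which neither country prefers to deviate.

0.809

Deviating for the 4 undetected periods gains 22−16 = 6 per period over cooperation, then loses 16−8 = 8 per period forever once punishment starts.
Gain: 6(1 + ρ + … + ρ^3); loss: 8·ρ^4/(1−ρ).
No profitable deviation ⇔ 6(1−ρ^4) ≤ 8·ρ^4, i.e. ρ^4 ≥ 6/(6+8) = 3/7.
Hence ρ ≥ (3/7)^(1/4) ≈ 0.809.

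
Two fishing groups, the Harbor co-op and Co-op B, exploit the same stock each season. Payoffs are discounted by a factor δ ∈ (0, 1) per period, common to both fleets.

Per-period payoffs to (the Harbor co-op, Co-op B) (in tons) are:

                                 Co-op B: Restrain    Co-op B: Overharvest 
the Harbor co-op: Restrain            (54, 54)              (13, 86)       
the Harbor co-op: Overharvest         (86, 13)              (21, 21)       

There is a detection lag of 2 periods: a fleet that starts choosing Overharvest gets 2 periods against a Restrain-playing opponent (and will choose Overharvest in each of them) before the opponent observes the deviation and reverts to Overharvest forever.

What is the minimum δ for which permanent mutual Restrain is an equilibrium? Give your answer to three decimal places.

The best deviation is to choose Overharvest for all 2 undetected periods, earning 86 each, then 21 forever once detected.
Deviation value: 86(1−δ^2)/(1−δ) + 21δ^2/(1−δ); cooperation value: 54/(1−δ).
IC: 54 ≥ 86(1−δ^2) + 21δ^2 = 86 − 65δ^2.
So δ^2 ≥ 32/65, giving δ ≥ (32/65)^(1/2) ≈ 0.702.

0.702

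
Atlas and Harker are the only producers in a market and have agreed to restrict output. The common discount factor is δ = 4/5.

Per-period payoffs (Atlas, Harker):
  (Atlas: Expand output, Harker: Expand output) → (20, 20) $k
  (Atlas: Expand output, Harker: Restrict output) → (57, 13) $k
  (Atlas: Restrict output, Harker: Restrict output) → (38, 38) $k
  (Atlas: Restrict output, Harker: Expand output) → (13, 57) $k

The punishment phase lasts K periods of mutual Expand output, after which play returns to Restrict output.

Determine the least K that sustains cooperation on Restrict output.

IC: δ(1−δ^K)/(1−δ) ≥ (57−38)/(38−20) = 19/18.
With δ = 4/5: need 1 − δ^K ≥ 19/18·(1−4/5)/(4/5), i.e. δ^K ≤ 0.7361.
Since (4/5)^1 = 0.8000 and (4/5)^2 = 0.6400, the smallest such K is 2.

2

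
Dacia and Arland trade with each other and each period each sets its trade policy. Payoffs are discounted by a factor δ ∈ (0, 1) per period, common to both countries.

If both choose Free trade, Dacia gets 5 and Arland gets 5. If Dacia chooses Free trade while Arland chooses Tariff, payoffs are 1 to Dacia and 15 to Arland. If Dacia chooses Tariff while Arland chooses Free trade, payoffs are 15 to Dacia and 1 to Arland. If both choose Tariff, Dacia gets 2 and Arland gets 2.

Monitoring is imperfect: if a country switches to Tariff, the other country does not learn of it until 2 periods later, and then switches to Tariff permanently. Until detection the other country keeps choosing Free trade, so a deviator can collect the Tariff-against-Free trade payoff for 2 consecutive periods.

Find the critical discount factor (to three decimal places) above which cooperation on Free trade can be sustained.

Deviating for the 2 undetected periods gains 15−5 = 10 per period over cooperation, then loses 5−2 = 3 per period forever once punishment starts.
Gain: 10(1 + δ + … + δ^1); loss: 3·δ^2/(1−δ).
No profitable deviation ⇔ 10(1−δ^2) ≤ 3·δ^2, i.e. δ^2 ≥ 10/(10+3) = 10/13.
Hence δ ≥ (10/13)^(1/2) ≈ 0.877.

0.877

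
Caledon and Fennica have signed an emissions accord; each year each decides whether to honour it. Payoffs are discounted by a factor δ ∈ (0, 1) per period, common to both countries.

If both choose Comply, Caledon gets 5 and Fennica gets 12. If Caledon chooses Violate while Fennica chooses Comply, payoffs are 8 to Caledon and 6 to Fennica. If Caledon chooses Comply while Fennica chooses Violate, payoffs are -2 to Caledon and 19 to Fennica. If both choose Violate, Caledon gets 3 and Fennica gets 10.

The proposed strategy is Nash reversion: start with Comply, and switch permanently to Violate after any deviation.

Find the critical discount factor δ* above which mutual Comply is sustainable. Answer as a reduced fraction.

7/9

For Caledon: deviation gain 8−5 = 3, per-period punishment loss 5−3 = 2. IC gives δ ≥ 3/5.
For Fennica: gain 7, loss 2 per period, so δ ≥ 7/9.
The tighter constraint is Fennica's, so cooperation needs δ ≥ 7/9.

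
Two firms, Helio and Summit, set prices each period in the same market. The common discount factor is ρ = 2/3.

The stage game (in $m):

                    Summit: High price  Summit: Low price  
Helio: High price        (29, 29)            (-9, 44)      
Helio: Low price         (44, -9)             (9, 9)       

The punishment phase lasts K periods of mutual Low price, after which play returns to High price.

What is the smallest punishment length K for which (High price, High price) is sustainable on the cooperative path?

2

No profitable deviation requires (29−9)(ρ+…+ρ^K) ≥ 44−29, i.e. ρ+…+ρ^K ≥ 3/4 ≈ 0.7500.
With ρ = 2/3, the partial sums are K=1: 0.6667, K=2: 1.1111.
K = 2 is the first length at which the sum reaches 0.7500.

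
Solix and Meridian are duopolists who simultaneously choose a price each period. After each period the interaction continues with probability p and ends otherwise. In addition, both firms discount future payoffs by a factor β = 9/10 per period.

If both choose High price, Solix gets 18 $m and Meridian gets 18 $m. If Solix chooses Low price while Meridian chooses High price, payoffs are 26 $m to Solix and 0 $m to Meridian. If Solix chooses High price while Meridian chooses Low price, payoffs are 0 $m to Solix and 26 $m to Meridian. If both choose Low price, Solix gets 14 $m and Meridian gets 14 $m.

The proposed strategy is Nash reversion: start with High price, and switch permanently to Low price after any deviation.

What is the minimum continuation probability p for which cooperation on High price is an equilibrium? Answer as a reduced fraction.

20/27

With continuation probability p and discount β, the effective per-period discount factor is βp.
Grim-trigger IC: βp ≥ (26−18)/(26−14) = 2/3.
So p ≥ (2/3)/(9/10) = 20/27.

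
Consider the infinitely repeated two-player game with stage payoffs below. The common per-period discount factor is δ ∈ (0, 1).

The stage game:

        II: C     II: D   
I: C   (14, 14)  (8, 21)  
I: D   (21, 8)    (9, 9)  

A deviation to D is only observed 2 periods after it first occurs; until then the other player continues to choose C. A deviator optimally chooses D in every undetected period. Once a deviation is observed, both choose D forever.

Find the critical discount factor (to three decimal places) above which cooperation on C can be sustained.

0.764

A deviator earns 21 for 2 periods, then 9 forever; cooperating earns 14 forever. Multiplying the IC by (1−δ):
14 ≥ 21(1−δ^2) + 9δ^2, so 12·δ^2 ≥ 7 and δ^2 ≥ 7/12.
δ ≥ (7/12)^(1/2) ≈ 0.764.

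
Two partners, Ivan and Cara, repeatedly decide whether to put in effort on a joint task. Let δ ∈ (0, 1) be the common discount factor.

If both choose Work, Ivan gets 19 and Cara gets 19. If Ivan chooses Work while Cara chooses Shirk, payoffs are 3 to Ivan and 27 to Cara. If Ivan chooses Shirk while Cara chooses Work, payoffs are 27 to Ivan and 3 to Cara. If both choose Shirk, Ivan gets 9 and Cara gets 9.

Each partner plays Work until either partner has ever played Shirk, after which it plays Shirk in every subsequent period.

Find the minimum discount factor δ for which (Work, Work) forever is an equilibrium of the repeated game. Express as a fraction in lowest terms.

Under grim trigger the critical discount factor is (T−C)/(T−P) with T = 27, C = 19, P = 9.
δ* = (27−19)/(27−9) = 8/18 = 4/9.

4/9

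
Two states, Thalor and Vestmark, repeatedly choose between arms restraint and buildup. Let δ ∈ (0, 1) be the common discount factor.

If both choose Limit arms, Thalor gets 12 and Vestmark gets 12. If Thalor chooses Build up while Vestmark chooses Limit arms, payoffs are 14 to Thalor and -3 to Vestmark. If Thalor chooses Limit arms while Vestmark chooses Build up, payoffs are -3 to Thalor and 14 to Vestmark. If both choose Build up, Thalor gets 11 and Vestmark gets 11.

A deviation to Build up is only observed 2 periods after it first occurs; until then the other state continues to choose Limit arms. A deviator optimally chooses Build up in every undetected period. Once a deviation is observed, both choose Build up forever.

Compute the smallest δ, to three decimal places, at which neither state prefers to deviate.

0.816

The best deviation is to choose Build up for all 2 undetected periods, earning 14 each, then 11 forever once detected.
Deviation value: 14(1−δ^2)/(1−δ) + 11δ^2/(1−δ); cooperation value: 12/(1−δ).
IC: 12 ≥ 14(1−δ^2) + 11δ^2 = 14 − 3δ^2.
So δ^2 ≥ 2/3, giving δ ≥ (2/3)^(1/2) ≈ 0.816.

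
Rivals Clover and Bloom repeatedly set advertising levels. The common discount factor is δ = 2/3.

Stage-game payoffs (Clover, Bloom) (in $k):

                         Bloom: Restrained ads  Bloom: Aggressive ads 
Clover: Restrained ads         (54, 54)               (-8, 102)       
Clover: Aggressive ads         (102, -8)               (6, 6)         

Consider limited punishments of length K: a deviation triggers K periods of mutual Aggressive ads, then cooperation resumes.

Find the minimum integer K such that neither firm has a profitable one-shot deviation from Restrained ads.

2

No profitable deviation requires (54−6)(δ+…+δ^K) ≥ 102−54, i.e. δ+…+δ^K ≥ 1 ≈ 1.0000.
With δ = 2/3, the partial sums are K=1: 0.6667, K=2: 1.1111.
K = 2 is the first length at which the sum reaches 1.0000.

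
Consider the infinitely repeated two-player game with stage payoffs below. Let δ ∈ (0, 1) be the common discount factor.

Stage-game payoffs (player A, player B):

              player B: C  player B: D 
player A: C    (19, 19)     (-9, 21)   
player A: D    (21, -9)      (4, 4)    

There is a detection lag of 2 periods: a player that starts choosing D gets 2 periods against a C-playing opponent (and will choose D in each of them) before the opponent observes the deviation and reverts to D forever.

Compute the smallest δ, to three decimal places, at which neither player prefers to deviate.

Deviating for the 2 undetected periods gains 21−19 = 2 per period over cooperation, then loses 19−4 = 15 per period forever once punishment starts.
Gain: 2(1 + δ + … + δ^1); loss: 15·δ^2/(1−δ).
No profitable deviation ⇔ 2(1−δ^2) ≤ 15·δ^2, i.e. δ^2 ≥ 2/(2+15) = 2/17.
Hence δ ≥ (2/17)^(1/2) ≈ 0.343.

0.343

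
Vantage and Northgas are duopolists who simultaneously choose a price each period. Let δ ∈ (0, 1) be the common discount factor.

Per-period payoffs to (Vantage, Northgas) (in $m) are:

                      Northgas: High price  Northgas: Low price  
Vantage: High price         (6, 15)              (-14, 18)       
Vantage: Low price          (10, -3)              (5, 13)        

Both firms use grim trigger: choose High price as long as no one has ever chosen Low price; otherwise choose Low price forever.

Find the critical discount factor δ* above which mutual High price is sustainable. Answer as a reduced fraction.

Vantage's threshold: (10−6)/(10−5) = 4/5.
Northgas's threshold: (18−15)/(18−13) = 3/5.
4/5 > 3/5, so Vantage binds and δ* = 4/5.

4/5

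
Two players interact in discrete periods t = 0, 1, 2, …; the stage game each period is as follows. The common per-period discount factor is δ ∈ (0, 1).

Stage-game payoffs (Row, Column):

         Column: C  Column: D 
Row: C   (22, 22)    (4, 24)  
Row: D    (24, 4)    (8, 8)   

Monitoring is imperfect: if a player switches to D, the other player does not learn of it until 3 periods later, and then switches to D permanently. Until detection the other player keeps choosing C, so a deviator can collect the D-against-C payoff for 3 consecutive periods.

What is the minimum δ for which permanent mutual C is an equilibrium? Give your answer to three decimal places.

0.500

Deviating for the 3 undetected periods gains 24−22 = 2 per period over cooperation, then loses 22−8 = 14 per period forever once punishment starts.
Gain: 2(1 + δ + … + δ^2); loss: 14·δ^3/(1−δ).
No profitable deviation ⇔ 2(1−δ^3) ≤ 14·δ^3, i.e. δ^3 ≥ 2/(2+14) = 1/8.
Hence δ ≥ (1/8)^(1/3) ≈ 0.500.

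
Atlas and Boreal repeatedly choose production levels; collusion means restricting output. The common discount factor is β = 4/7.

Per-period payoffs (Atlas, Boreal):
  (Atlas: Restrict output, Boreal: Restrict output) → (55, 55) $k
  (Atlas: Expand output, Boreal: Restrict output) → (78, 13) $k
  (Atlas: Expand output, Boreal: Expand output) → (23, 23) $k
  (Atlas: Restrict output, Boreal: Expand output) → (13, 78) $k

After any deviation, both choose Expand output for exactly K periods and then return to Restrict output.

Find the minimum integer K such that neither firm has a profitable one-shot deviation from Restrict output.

2

No profitable deviation requires (55−23)(β+…+β^K) ≥ 78−55, i.e. β+…+β^K ≥ 23/32 ≈ 0.7188.
With β = 4/7, the partial sums are K=1: 0.5714, K=2: 0.8980.
K = 2 is the first length at which the sum reaches 0.7188.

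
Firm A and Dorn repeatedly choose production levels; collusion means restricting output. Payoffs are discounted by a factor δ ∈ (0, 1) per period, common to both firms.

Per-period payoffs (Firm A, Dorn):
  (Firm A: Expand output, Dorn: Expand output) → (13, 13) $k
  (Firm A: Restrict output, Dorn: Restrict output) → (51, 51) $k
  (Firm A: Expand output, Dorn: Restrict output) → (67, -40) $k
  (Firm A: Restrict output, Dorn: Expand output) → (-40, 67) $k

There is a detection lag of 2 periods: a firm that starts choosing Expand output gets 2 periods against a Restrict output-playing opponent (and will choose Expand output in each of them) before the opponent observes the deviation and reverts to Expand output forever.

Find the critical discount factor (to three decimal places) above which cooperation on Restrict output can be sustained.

Deviating for the 2 undetected periods gains 67−51 = 16 per period over cooperation, then loses 51−13 = 38 per period forever once punishment starts.
Gain: 16(1 + δ + … + δ^1); loss: 38·δ^2/(1−δ).
No profitable deviation ⇔ 16(1−δ^2) ≤ 38·δ^2, i.e. δ^2 ≥ 16/(16+38) = 8/27.
Hence δ ≥ (8/27)^(1/2) ≈ 0.544.

0.544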